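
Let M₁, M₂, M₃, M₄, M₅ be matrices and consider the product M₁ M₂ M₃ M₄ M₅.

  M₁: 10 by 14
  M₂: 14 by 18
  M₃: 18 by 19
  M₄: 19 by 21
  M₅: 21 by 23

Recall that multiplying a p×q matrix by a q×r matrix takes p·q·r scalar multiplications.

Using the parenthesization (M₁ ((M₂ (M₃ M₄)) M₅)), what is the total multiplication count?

(M₃ M₄): 18×19 by 19×21 → 18×21, cost 18·19·21 = 7182
(M₂ (M₃ M₄)): 14×18 by 18×21 → 14×21, cost 14·18·21 = 5292; cumulative 12474
((M₂ (M₃ M₄)) M₅): 14×21 by 21×23 → 14×23, cost 14·21·23 = 6762; cumulative 19236
(M₁ ((M₂ (M₃ M₄)) M₅)): 10×14 by 14×23 → 10×23, cost 10·14·23 = 3220; cumulative 22456
Total: 22456 scalar multiplications.

22456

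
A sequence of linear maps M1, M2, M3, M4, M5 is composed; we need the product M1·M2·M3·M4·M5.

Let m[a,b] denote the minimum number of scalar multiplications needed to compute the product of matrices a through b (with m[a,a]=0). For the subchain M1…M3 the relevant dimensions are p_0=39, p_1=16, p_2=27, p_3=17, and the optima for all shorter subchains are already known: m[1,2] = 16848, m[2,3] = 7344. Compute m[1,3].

17952

m[1,3] = min over k∈[1,2] of m[1,k]+m[k+1,3]+p_{0}·p_k·p_{3}.
k=1: 0 + 7344 + 39·16·17 = 17952; k=2: 16848 + 0 + 39·27·17 = 34749.
Minimum: 17952 at k=1.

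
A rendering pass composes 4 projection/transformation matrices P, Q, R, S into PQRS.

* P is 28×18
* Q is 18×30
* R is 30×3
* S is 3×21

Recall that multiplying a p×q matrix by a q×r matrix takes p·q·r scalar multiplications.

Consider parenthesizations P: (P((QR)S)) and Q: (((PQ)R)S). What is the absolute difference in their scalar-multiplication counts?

6066

Order P = (P((QR)S)): (QR): 18×30 by 30×3 → 18×3, cost 18·30·3 = 1620; ((QR)S): 18×3 by 3×21 → 18×21, cost 18·3·21 = 1134; cumulative 2754; (P((QR)S)): 28×18 by 18×21 → 28×21, cost 28·18·21 = 10584; cumulative 13338. Total 13338.
Order Q = (((PQ)R)S): (PQ): 28×18 by 18×30 → 28×30, cost 28·18·30 = 15120; ((PQ)R): 28×30 by 30×3 → 28×3, cost 28·30·3 = 2520; cumulative 17640; (((PQ)R)S): 28×3 by 3×21 → 28×21, cost 28·3·21 = 1764; cumulative 19404. Total 19404.
Difference: |13338 − 19404| = 6066.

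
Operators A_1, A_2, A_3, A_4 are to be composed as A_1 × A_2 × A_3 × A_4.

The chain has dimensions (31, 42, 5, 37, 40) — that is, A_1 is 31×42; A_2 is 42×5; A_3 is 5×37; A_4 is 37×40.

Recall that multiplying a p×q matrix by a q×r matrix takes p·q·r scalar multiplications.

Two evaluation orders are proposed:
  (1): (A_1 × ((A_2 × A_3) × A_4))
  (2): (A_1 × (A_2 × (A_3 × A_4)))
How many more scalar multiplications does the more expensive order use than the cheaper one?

Order (1) = (A_1 × ((A_2 × A_3) × A_4)): (A_2 × A_3): 42×5 by 5×37 → 42×37, cost 42·5·37 = 7770; ((A_2 × A_3) × A_4): 42×37 by 37×40 → 42×40, cost 42·37·40 = 62160; cumulative 69930; (A_1 × ((A_2 × A_3) × A_4)): 31×42 by 42×40 → 31×40, cost 31·42·40 = 52080; cumulative 122010. Total 122010.
Order (2) = (A_1 × (A_2 × (A_3 × A_4))): (A_3 × A_4): 5×37 by 37×40 → 5×40, cost 5·37·40 = 7400; (A_2 × (A_3 × A_4)): 42×5 by 5×40 → 42×40, cost 42·5·40 = 8400; cumulative 15800; (A_1 × (A_2 × (A_3 × A_4))): 31×42 by 42×40 → 31×40, cost 31·42·40 = 52080; cumulative 67880. Total 67880.
Difference: |122010 − 67880| = 54130.

54130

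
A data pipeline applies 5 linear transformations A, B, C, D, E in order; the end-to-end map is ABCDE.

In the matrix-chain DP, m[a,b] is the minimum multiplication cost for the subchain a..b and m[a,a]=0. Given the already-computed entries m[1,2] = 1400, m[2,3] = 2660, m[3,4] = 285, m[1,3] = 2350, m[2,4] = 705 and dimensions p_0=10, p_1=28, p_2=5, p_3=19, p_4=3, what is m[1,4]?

m[1,4] = min over k∈[1,3] of m[1,k]+m[k+1,4]+p_{0}·p_k·p_{4}.
k=1: 0 + 705 + 10·28·3 = 1545; k=2: 1400 + 285 + 10·5·3 = 1835; k=3: 2350 + 0 + 10·19·3 = 2920.
Minimum: 1545 at k=1.

1545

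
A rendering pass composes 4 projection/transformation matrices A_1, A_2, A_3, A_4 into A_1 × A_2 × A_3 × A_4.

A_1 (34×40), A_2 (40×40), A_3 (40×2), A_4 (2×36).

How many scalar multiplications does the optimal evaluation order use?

8368

Adjacent pairs: A_1A_2 = 34·40·40 = 54400; A_2A_3 = 40·40·2 = 3200; A_3A_4 = 40·2·36 = 2880.
Length 3: A_1..A_3: k=1: 0+3200+34·40·2=5920; k=2: 54400+0+34·40·2=57120 → min 5920 | A_2..A_4: k=2: 0+2880+40·40·36=60480; k=3: 3200+0+40·2·36=6080 → min 6080.
Length 4: A_1..A_4: k=1: 0+6080+34·40·36=55040; k=2: 54400+2880+34·40·36=106240; k=3: 5920+0+34·2·36=8368 → min 8368.
Optimal order: ((A_1 × (A_2 × A_3)) × A_4) with cost 8368.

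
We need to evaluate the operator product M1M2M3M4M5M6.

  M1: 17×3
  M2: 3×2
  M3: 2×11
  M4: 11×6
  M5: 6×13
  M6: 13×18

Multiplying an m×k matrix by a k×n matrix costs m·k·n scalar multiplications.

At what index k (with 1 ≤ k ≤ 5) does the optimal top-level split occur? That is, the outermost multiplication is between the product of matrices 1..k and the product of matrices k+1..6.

Adjacent pairs: M1M2 = 17·3·2 = 102; M2M3 = 3·2·11 = 66; M3M4 = 2·11·6 = 132; M4M5 = 11·6·13 = 858; M5M6 = 6·13·18 = 1404.
Length 3: M1..M3: k=1: 0+66+17·3·11=627; k=2: 102+0+17·2·11=476 → min 476 | M2..M4: k=2: 0+132+3·2·6=168; k=3: 66+0+3·11·6=264 → min 168 | M3..M5: k=3: 0+858+2·11·13=1144; k=4: 132+0+2·6·13=288 → min 288 | M4..M6: k=4: 0+1404+11·6·18=2592; k=5: 858+0+11·13·18=3432 → min 2592.
Length 4: M1..M4: k=1: 0+168+17·3·6=474; k=2: 102+132+17·2·6=438; k=3: 476+0+17·11·6=1598 → min 438 | M2..M5: k=2: 0+288+3·2·13=366; k=3: 66+858+3·11·13=1353; k=4: 168+0+3·6·13=402 → min 366 | M3..M6: k=3: 0+2592+2·11·18=2988; k=4: 132+1404+2·6·18=1752; k=5: 288+0+2·13·18=756 → min 756.
Length 5: M1..M5: k=1: 0+366+17·3·13=1029; k=2: 102+288+17·2·13=832; k=3: 476+858+17·11·13=3765; k=4: 438+0+17·6·13=1764 → min 832 | M2..M6: k=2: 0+756+3·2·18=864; k=3: 66+2592+3·11·18=3252; k=4: 168+1404+3·6·18=1896; k=5: 366+0+3·13·18=1068 → min 864.
Top-level splits: k=1: (M1..M1)·(M2..M6) → 0+864+17·3·18 = 1782; k=2: (M1..M2)·(M3..M6) → 102+756+17·2·18 = 1470; k=3: (M1..M3)·(M4..M6) → 476+2592+17·11·18 = 6434; k=4: (M1..M4)·(M5..M6) → 438+1404+17·6·18 = 3678; k=5: (M1..M5)·(M6..M6) → 832+0+17·13·18 = 4810.
Best split is after M2, i.e. k = 2.

2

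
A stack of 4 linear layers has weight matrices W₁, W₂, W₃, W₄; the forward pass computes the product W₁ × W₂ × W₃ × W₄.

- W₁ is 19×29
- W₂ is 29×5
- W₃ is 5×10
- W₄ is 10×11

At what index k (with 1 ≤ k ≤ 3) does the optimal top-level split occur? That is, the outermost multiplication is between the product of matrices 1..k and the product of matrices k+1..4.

Adjacent pairs: W₁W₂ = 19·29·5 = 2755; W₂W₃ = 29·5·10 = 1450; W₃W₄ = 5·10·11 = 550.
Length 3: W₁..W₃: k=1: 0+1450+19·29·10=6960; k=2: 2755+0+19·5·10=3705 → min 3705 | W₂..W₄: k=2: 0+550+29·5·11=2145; k=3: 1450+0+29·10·11=4640 → min 2145.
Top-level splits: k=1: (W₁..W₁)·(W₂..W₄) → 0+2145+19·29·11 = 8206; k=2: (W₁..W₂)·(W₃..W₄) → 2755+550+19·5·11 = 4350; k=3: (W₁..W₃)·(W₄..W₄) → 3705+0+19·10·11 = 5795.
Best split is after W₂, i.e. k = 2.

2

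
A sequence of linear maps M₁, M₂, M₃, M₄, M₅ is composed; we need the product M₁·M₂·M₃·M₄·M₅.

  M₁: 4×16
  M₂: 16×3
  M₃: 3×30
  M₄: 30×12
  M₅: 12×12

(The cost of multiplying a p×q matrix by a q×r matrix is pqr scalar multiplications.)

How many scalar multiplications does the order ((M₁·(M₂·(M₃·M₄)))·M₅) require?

3000

(M₃·M₄): 3×30 by 30×12 → 3×12, cost 3·30·12 = 1080
(M₂·(M₃·M₄)): 16×3 by 3×12 → 16×12, cost 16·3·12 = 576; cumulative 1656
(M₁·(M₂·(M₃·M₄))): 4×16 by 16×12 → 4×12, cost 4·16·12 = 768; cumulative 2424
((M₁·(M₂·(M₃·M₄)))·M₅): 4×12 by 12×12 → 4×12, cost 4·12·12 = 576; cumulative 3000
Total: 3000 scalar multiplications.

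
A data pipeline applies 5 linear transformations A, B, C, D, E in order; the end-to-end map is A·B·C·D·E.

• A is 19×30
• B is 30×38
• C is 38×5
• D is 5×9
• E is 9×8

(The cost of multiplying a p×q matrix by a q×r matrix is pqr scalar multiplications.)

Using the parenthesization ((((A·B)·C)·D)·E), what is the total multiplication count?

27493

(A·B): 19×30 by 30×38 → 19×38, cost 19·30·38 = 21660
((A·B)·C): 19×38 by 38×5 → 19×5, cost 19·38·5 = 3610; cumulative 25270
(((A·B)·C)·D): 19×5 by 5×9 → 19×9, cost 19·5·9 = 855; cumulative 26125
((((A·B)·C)·D)·E): 19×9 by 9×8 → 19×8, cost 19·9·8 = 1368; cumulative 27493
Total: 27493 scalar multiplications.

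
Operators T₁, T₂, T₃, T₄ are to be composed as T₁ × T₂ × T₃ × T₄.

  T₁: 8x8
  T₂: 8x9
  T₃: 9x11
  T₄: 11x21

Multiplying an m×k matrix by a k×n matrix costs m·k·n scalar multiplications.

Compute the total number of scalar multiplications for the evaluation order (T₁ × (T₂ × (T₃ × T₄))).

4935

(T₃ × T₄): 9×11 by 11×21 → 9×21, cost 9·11·21 = 2079
(T₂ × (T₃ × T₄)): 8×9 by 9×21 → 8×21, cost 8·9·21 = 1512; cumulative 3591
(T₁ × (T₂ × (T₃ × T₄))): 8×8 by 8×21 → 8×21, cost 8·8·21 = 1344; cumulative 4935
Total: 4935 scalar multiplications.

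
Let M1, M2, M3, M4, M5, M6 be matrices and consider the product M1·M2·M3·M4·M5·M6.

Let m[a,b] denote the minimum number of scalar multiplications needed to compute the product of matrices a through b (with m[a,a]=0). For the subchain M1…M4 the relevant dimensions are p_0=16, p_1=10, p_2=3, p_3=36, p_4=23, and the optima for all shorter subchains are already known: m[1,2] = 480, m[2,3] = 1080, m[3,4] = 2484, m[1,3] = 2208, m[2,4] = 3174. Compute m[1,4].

m[1,4] = min over k∈[1,3] of m[1,k]+m[k+1,4]+p_{0}·p_k·p_{4}.
k=1: 0 + 3174 + 16·10·23 = 6854; k=2: 480 + 2484 + 16·3·23 = 4068; k=3: 2208 + 0 + 16·36·23 = 15456.
Minimum: 4068 at k=2.

4068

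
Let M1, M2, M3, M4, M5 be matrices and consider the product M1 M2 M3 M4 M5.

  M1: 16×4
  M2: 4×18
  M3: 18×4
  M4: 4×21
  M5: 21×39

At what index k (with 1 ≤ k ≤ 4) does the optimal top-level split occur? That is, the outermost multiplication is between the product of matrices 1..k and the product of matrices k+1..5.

Adjacent pairs: M1M2 = 16·4·18 = 1152; M2M3 = 4·18·4 = 288; M3M4 = 18·4·21 = 1512; M4M5 = 4·21·39 = 3276.
Length 3: M1..M3: k=1: 0+288+16·4·4=544; k=2: 1152+0+16·18·4=2304 → min 544 | M2..M4: k=2: 0+1512+4·18·21=3024; k=3: 288+0+4·4·21=624 → min 624 | M3..M5: k=3: 0+3276+18·4·39=6084; k=4: 1512+0+18·21·39=16254 → min 6084.
Length 4: M1..M4: k=1: 0+624+16·4·21=1968; k=2: 1152+1512+16·18·21=8712; k=3: 544+0+16·4·21=1888 → min 1888 | M2..M5: k=2: 0+6084+4·18·39=8892; k=3: 288+3276+4·4·39=4188; k=4: 624+0+4·21·39=3900 → min 3900.
Top-level splits: k=1: (M1..M1)·(M2..M5) → 0+3900+16·4·39 = 6396; k=2: (M1..M2)·(M3..M5) → 1152+6084+16·18·39 = 18468; k=3: (M1..M3)·(M4..M5) → 544+3276+16·4·39 = 6316; k=4: (M1..M4)·(M5..M5) → 1888+0+16·21·39 = 14992.
Best split is after M3, i.e. k = 3.

3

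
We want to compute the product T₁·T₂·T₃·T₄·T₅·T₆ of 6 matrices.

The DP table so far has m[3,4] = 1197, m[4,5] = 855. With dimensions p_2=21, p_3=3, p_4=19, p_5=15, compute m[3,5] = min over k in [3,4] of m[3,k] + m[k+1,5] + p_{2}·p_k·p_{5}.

1800

m[3,5] = min over k∈[3,4] of m[3,k]+m[k+1,5]+p_{2}·p_k·p_{5}.
k=3: 0 + 855 + 21·3·15 = 1800; k=4: 1197 + 0 + 21·19·15 = 7182.
Minimum: 1800 at k=3.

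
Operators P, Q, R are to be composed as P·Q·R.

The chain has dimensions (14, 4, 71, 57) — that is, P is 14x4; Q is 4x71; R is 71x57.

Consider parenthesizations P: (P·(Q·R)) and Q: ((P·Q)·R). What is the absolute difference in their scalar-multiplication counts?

41254

Order P = (P·(Q·R)): (Q·R): 4×71 by 71×57 → 4×57, cost 4·71·57 = 16188; (P·(Q·R)): 14×4 by 4×57 → 14×57, cost 14·4·57 = 3192; cumulative 19380. Total 19380.
Order Q = ((P·Q)·R): (P·Q): 14×4 by 4×71 → 14×71, cost 14·4·71 = 3976; ((P·Q)·R): 14×71 by 71×57 → 14×57, cost 14·71·57 = 56658; cumulative 60634. Total 60634.
Difference: |19380 − 60634| = 41254.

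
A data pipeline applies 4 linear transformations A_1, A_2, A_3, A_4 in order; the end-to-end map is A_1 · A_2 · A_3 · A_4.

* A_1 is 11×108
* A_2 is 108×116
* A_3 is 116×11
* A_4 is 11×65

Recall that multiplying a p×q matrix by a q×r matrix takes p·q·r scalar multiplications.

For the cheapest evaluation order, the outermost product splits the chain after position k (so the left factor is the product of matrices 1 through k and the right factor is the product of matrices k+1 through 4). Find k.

Adjacent pairs: A_1A_2 = 11·108·116 = 137808; A_2A_3 = 108·116·11 = 137808; A_3A_4 = 116·11·65 = 82940.
Length 3: A_1..A_3: k=1: 0+137808+11·108·11=150876; k=2: 137808+0+11·116·11=151844 → min 150876 | A_2..A_4: k=2: 0+82940+108·116·65=897260; k=3: 137808+0+108·11·65=215028 → min 215028.
Top-level splits: k=1: (A_1..A_1)·(A_2..A_4) → 0+215028+11·108·65 = 292248; k=2: (A_1..A_2)·(A_3..A_4) → 137808+82940+11·116·65 = 303688; k=3: (A_1..A_3)·(A_4..A_4) → 150876+0+11·11·65 = 158741.
Best split is after A_3, i.e. k = 3.

3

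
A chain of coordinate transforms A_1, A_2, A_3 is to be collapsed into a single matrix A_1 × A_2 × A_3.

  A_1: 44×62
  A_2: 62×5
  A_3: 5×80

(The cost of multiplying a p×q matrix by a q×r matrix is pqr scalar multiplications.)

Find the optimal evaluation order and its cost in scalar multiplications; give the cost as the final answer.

31240

(A_1 × (A_2 × A_3)): cost 243040.
((A_1 × A_2) × A_3): cost 31240.
Optimal: ((A_1 × A_2) × A_3) with cost 31240.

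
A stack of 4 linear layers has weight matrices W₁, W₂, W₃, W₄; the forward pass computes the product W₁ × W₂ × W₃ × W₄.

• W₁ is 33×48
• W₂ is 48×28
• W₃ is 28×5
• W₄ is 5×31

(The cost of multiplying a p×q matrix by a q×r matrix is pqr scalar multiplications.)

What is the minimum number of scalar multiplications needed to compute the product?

Adjacent pairs: W₁W₂ = 33·48·28 = 44352; W₂W₃ = 48·28·5 = 6720; W₃W₄ = 28·5·31 = 4340.
Length 3: W₁..W₃: k=1: 0+6720+33·48·5=14640; k=2: 44352+0+33·28·5=48972 → min 14640 | W₂..W₄: k=2: 0+4340+48·28·31=46004; k=3: 6720+0+48·5·31=14160 → min 14160.
Length 4: W₁..W₄: k=1: 0+14160+33·48·31=63264; k=2: 44352+4340+33·28·31=77336; k=3: 14640+0+33·5·31=19755 → min 19755.
Optimal order: ((W₁ × (W₂ × W₃)) × W₄) with cost 19755.

19755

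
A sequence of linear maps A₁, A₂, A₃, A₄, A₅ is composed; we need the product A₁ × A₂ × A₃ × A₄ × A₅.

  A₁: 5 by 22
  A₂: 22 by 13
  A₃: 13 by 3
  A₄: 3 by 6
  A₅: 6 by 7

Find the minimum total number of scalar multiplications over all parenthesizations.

Adjacent pairs: A₁A₂ = 5·22·13 = 1430; A₂A₃ = 22·13·3 = 858; A₃A₄ = 13·3·6 = 234; A₄A₅ = 3·6·7 = 126.
Length 3: A₁..A₃: k=1: 0+858+5·22·3=1188; k=2: 1430+0+5·13·3=1625 → min 1188 | A₂..A₄: k=2: 0+234+22·13·6=1950; k=3: 858+0+22·3·6=1254 → min 1254 | A₃..A₅: k=3: 0+126+13·3·7=399; k=4: 234+0+13·6·7=780 → min 399.
Length 4: A₁..A₄: k=1: 0+1254+5·22·6=1914; k=2: 1430+234+5·13·6=2054; k=3: 1188+0+5·3·6=1278 → min 1278 | A₂..A₅: k=2: 0+399+22·13·7=2401; k=3: 858+126+22·3·7=1446; k=4: 1254+0+22·6·7=2178 → min 1446.
Length 5: A₁..A₅: k=1: 0+1446+5·22·7=2216; k=2: 1430+399+5·13·7=2284; k=3: 1188+126+5·3·7=1419; k=4: 1278+0+5·6·7=1488 → min 1419.
Optimal order: ((A₁ × (A₂ × A₃)) × (A₄ × A₅)) with cost 1419.

1419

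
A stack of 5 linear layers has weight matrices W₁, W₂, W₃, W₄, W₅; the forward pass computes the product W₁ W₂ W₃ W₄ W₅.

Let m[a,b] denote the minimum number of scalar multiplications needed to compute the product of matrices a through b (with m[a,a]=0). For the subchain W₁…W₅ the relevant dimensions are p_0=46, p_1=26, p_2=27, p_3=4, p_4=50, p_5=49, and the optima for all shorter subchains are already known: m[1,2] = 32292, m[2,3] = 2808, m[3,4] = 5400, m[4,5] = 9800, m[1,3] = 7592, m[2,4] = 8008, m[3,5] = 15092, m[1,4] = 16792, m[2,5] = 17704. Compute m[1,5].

m[1,5] = min over k∈[1,4] of m[1,k]+m[k+1,5]+p_{0}·p_k·p_{5}.
k=1: 0 + 17704 + 46·26·49 = 76308; k=2: 32292 + 15092 + 46·27·49 = 108242; k=3: 7592 + 9800 + 46·4·49 = 26408; k=4: 16792 + 0 + 46·50·49 = 129492.
Minimum: 26408 at k=3.

26408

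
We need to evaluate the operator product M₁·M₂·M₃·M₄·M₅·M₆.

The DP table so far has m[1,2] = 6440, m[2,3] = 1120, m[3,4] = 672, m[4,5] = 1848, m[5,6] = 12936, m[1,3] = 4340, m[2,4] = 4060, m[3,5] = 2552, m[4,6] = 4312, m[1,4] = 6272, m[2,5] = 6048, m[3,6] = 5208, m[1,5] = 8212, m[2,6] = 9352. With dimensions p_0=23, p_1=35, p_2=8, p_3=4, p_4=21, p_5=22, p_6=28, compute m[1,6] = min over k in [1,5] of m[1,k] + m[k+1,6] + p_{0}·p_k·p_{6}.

11228

m[1,6] = min over k∈[1,5] of m[1,k]+m[k+1,6]+p_{0}·p_k·p_{6}.
k=1: 0 + 9352 + 23·35·28 = 31892; k=2: 6440 + 5208 + 23·8·28 = 16800; k=3: 4340 + 4312 + 23·4·28 = 11228; k=4: 6272 + 12936 + 23·21·28 = 32732; k=5: 8212 + 0 + 23·22·28 = 22380.
Minimum: 11228 at k=3.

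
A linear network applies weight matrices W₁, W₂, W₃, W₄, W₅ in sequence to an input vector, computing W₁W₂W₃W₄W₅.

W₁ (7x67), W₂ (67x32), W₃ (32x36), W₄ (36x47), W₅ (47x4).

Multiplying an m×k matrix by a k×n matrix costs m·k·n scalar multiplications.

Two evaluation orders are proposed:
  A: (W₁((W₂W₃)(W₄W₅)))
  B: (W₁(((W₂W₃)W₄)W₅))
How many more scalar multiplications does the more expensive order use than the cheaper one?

109544

Order A = (W₁((W₂W₃)(W₄W₅))): (W₂W₃): 67×32 by 32×36 → 67×36, cost 67·32·36 = 77184; (W₄W₅): 36×47 by 47×4 → 36×4, cost 36·47·4 = 6768; ((W₂W₃)(W₄W₅)): 67×36 by 36×4 → 67×4, cost 67·36·4 = 9648; cumulative 93600; (W₁((W₂W₃)(W₄W₅))): 7×67 by 67×4 → 7×4, cost 7·67·4 = 1876; cumulative 95476. Total 95476.
Order B = (W₁(((W₂W₃)W₄)W₅)): (W₂W₃): 67×32 by 32×36 → 67×36, cost 67·32·36 = 77184; ((W₂W₃)W₄): 67×36 by 36×47 → 67×47, cost 67·36·47 = 113364; cumulative 190548; (((W₂W₃)W₄)W₅): 67×47 by 47×4 → 67×4, cost 67·47·4 = 12596; cumulative 203144; (W₁(((W₂W₃)W₄)W₅)): 7×67 by 67×4 → 7×4, cost 7·67·4 = 1876; cumulative 205020. Total 205020.
Difference: |95476 − 205020| = 109544.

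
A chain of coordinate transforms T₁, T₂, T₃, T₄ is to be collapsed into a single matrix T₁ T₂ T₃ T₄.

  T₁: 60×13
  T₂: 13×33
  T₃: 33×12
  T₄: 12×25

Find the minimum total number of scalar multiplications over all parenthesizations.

Adjacent pairs: T₁T₂ = 60·13·33 = 25740; T₂T₃ = 13·33·12 = 5148; T₃T₄ = 33·12·25 = 9900.
Length 3: T₁..T₃: k=1: 0+5148+60·13·12=14508; k=2: 25740+0+60·33·12=49500 → min 14508 | T₂..T₄: k=2: 0+9900+13·33·25=20625; k=3: 5148+0+13·12·25=9048 → min 9048.
Length 4: T₁..T₄: k=1: 0+9048+60·13·25=28548; k=2: 25740+9900+60·33·25=85140; k=3: 14508+0+60·12·25=32508 → min 28548.
Optimal order: (T₁ ((T₂ T₃) T₄)) with cost 28548.

28548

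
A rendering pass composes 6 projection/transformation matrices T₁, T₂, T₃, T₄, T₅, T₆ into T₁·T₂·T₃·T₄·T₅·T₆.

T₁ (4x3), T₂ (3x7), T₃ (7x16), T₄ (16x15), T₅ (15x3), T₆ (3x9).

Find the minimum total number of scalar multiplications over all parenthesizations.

Adjacent pairs: T₁T₂ = 4·3·7 = 84; T₂T₃ = 3·7·16 = 336; T₃T₄ = 7·16·15 = 1680; T₄T₅ = 16·15·3 = 720; T₅T₆ = 15·3·9 = 405.
Length 3: T₁..T₃: k=1: 0+336+4·3·16=528; k=2: 84+0+4·7·16=532 → min 528 | T₂..T₄: k=2: 0+1680+3·7·15=1995; k=3: 336+0+3·16·15=1056 → min 1056 | T₃..T₅: k=3: 0+720+7·16·3=1056; k=4: 1680+0+7·15·3=1995 → min 1056 | T₄..T₆: k=4: 0+405+16·15·9=2565; k=5: 720+0+16·3·9=1152 → min 1152.
Length 4: T₁..T₄: k=1: 0+1056+4·3·15=1236; k=2: 84+1680+4·7·15=2184; k=3: 528+0+4·16·15=1488 → min 1236 | T₂..T₅: k=2: 0+1056+3·7·3=1119; k=3: 336+720+3·16·3=1200; k=4: 1056+0+3·15·3=1191 → min 1119 | T₃..T₆: k=3: 0+1152+7·16·9=2160; k=4: 1680+405+7·15·9=3030; k=5: 1056+0+7·3·9=1245 → min 1245.
Length 5: T₁..T₅: k=1: 0+1119+4·3·3=1155; k=2: 84+1056+4·7·3=1224; k=3: 528+720+4·16·3=1440; k=4: 1236+0+4·15·3=1416 → min 1155 | T₂..T₆: k=2: 0+1245+3·7·9=1434; k=3: 336+1152+3·16·9=1920; k=4: 1056+405+3·15·9=1866; k=5: 1119+0+3·3·9=1200 → min 1200.
Length 6: T₁..T₆: k=1: 0+1200+4·3·9=1308; k=2: 84+1245+4·7·9=1581; k=3: 528+1152+4·16·9=2256; k=4: 1236+405+4·15·9=2181; k=5: 1155+0+4·3·9=1263 → min 1263.
Optimal order: ((T₁·(T₂·(T₃·(T₄·T₅))))·T₆) with cost 1263.

1263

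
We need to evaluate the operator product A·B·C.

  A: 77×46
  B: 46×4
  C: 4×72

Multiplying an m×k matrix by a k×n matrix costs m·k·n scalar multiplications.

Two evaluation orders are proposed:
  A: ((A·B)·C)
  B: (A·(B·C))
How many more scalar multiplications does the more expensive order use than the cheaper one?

231928

Order A = ((A·B)·C): (A·B): 77×46 by 46×4 → 77×4, cost 77·46·4 = 14168; ((A·B)·C): 77×4 by 4×72 → 77×72, cost 77·4·72 = 22176; cumulative 36344. Total 36344.
Order B = (A·(B·C)): (B·C): 46×4 by 4×72 → 46×72, cost 46·4·72 = 13248; (A·(B·C)): 77×46 by 46×72 → 77×72, cost 77·46·72 = 255024; cumulative 268272. Total 268272.
Difference: |36344 − 268272| = 231928.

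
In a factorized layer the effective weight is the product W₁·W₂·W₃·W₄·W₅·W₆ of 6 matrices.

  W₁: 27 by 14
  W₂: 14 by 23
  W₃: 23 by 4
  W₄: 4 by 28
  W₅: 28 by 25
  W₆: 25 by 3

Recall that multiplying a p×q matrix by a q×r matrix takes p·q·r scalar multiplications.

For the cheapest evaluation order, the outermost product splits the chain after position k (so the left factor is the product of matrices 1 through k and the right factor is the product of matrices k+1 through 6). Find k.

Adjacent pairs: W₁W₂ = 27·14·23 = 8694; W₂W₃ = 14·23·4 = 1288; W₃W₄ = 23·4·28 = 2576; W₄W₅ = 4·28·25 = 2800; W₅W₆ = 28·25·3 = 2100.
Length 3: W₁..W₃: k=1: 0+1288+27·14·4=2800; k=2: 8694+0+27·23·4=11178 → min 2800 | W₂..W₄: k=2: 0+2576+14·23·28=11592; k=3: 1288+0+14·4·28=2856 → min 2856 | W₃..W₅: k=3: 0+2800+23·4·25=5100; k=4: 2576+0+23·28·25=18676 → min 5100 | W₄..W₆: k=4: 0+2100+4·28·3=2436; k=5: 2800+0+4·25·3=3100 → min 2436.
Length 4: W₁..W₄: k=1: 0+2856+27·14·28=13440; k=2: 8694+2576+27·23·28=28658; k=3: 2800+0+27·4·28=5824 → min 5824 | W₂..W₅: k=2: 0+5100+14·23·25=13150; k=3: 1288+2800+14·4·25=5488; k=4: 2856+0+14·28·25=12656 → min 5488 | W₃..W₆: k=3: 0+2436+23·4·3=2712; k=4: 2576+2100+23·28·3=6608; k=5: 5100+0+23·25·3=6825 → min 2712.
Length 5: W₁..W₅: k=1: 0+5488+27·14·25=14938; k=2: 8694+5100+27·23·25=29319; k=3: 2800+2800+27·4·25=8300; k=4: 5824+0+27·28·25=24724 → min 8300 | W₂..W₆: k=2: 0+2712+14·23·3=3678; k=3: 1288+2436+14·4·3=3892; k=4: 2856+2100+14·28·3=6132; k=5: 5488+0+14·25·3=6538 → min 3678.
Top-level splits: k=1: (W₁..W₁)·(W₂..W₆) → 0+3678+27·14·3 = 4812; k=2: (W₁..W₂)·(W₃..W₆) → 8694+2712+27·23·3 = 13269; k=3: (W₁..W₃)·(W₄..W₆) → 2800+2436+27·4·3 = 5560; k=4: (W₁..W₄)·(W₅..W₆) → 5824+2100+27·28·3 = 10192; k=5: (W₁..W₅)·(W₆..W₆) → 8300+0+27·25·3 = 10325.
Best split is after W₁, i.e. k = 1.

1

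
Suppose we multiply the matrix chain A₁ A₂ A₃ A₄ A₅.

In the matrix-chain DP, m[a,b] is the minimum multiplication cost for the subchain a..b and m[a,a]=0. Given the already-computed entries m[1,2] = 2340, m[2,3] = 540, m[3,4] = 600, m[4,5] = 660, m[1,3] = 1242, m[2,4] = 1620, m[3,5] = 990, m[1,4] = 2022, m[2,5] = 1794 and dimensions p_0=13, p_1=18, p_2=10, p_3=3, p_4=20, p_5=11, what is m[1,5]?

2331

m[1,5] = min over k∈[1,4] of m[1,k]+m[k+1,5]+p_{0}·p_k·p_{5}.
k=1: 0 + 1794 + 13·18·11 = 4368; k=2: 2340 + 990 + 13·10·11 = 4760; k=3: 1242 + 660 + 13·3·11 = 2331; k=4: 2022 + 0 + 13·20·11 = 4882.
Minimum: 2331 at k=3.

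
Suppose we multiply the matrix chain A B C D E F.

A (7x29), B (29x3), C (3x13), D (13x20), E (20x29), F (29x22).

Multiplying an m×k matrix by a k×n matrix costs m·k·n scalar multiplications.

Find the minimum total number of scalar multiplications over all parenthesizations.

5505

Adjacent pairs: AB = 7·29·3 = 609; BC = 29·3·13 = 1131; CD = 3·13·20 = 780; DE = 13·20·29 = 7540; EF = 20·29·22 = 12760.
Length 3: A..C: k=1: 0+1131+7·29·13=3770; k=2: 609+0+7·3·13=882 → min 882 | B..D: k=2: 0+780+29·3·20=2520; k=3: 1131+0+29·13·20=8671 → min 2520 | C..E: k=3: 0+7540+3·13·29=8671; k=4: 780+0+3·20·29=2520 → min 2520 | D..F: k=4: 0+12760+13·20·22=18480; k=5: 7540+0+13·29·22=15834 → min 15834.
Length 4: A..D: k=1: 0+2520+7·29·20=6580; k=2: 609+780+7·3·20=1809; k=3: 882+0+7·13·20=2702 → min 1809 | B..E: k=2: 0+2520+29·3·29=5043; k=3: 1131+7540+29·13·29=19604; k=4: 2520+0+29·20·29=19340 → min 5043 | C..F: k=3: 0+15834+3·13·22=16692; k=4: 780+12760+3·20·22=14860; k=5: 2520+0+3·29·22=4434 → min 4434.
Length 5: A..E: k=1: 0+5043+7·29·29=10930; k=2: 609+2520+7·3·29=3738; k=3: 882+7540+7·13·29=11061; k=4: 1809+0+7·20·29=5869 → min 3738 | B..F: k=2: 0+4434+29·3·22=6348; k=3: 1131+15834+29·13·22=25259; k=4: 2520+12760+29·20·22=28040; k=5: 5043+0+29·29·22=23545 → min 6348.
Length 6: A..F: k=1: 0+6348+7·29·22=10814; k=2: 609+4434+7·3·22=5505; k=3: 882+15834+7·13·22=18718; k=4: 1809+12760+7·20·22=17649; k=5: 3738+0+7·29·22=8204 → min 5505.
Optimal order: ((A B) (((C D) E) F)) with cost 5505.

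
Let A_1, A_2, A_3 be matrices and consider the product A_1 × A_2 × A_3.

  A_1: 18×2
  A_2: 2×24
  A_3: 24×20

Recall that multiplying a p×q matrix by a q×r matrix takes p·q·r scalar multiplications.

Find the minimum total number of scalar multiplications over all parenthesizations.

1680

Order (A_1 × (A_2 × A_3)): (A_2 × A_3): 2×24 by 24×20 → 2×20, cost 2·24·20 = 960; (A_1 × (A_2 × A_3)): 18×2 by 2×20 → 18×20, cost 18·2·20 = 720; cumulative 1680. Total 1680.
Order ((A_1 × A_2) × A_3): (A_1 × A_2): 18×2 by 2×24 → 18×24, cost 18·2·24 = 864; ((A_1 × A_2) × A_3): 18×24 by 24×20 → 18×20, cost 18·24·20 = 8640; cumulative 9504. Total 9504.
Minimum: 1680.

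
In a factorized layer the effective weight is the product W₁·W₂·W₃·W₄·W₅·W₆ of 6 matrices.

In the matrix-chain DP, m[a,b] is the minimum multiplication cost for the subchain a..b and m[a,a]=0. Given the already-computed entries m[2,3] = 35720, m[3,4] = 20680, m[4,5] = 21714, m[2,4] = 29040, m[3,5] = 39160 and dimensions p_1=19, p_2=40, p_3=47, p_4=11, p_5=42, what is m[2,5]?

m[2,5] = min over k∈[2,4] of m[2,k]+m[k+1,5]+p_{1}·p_k·p_{5}.
k=2: 0 + 39160 + 19·40·42 = 71080; k=3: 35720 + 21714 + 19·47·42 = 94940; k=4: 29040 + 0 + 19·11·42 = 37818.
Minimum: 37818 at k=4.

37818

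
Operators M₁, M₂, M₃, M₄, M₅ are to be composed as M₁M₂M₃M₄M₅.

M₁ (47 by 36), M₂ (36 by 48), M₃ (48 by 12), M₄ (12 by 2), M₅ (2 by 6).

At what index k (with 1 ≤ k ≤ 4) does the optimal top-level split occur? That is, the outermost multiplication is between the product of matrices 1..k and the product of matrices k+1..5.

4

Adjacent pairs: M₁M₂ = 47·36·48 = 81216; M₂M₃ = 36·48·12 = 20736; M₃M₄ = 48·12·2 = 1152; M₄M₅ = 12·2·6 = 144.
Length 3: M₁..M₃: k=1: 0+20736+47·36·12=41040; k=2: 81216+0+47·48·12=108288 → min 41040 | M₂..M₄: k=2: 0+1152+36·48·2=4608; k=3: 20736+0+36·12·2=21600 → min 4608 | M₃..M₅: k=3: 0+144+48·12·6=3600; k=4: 1152+0+48·2·6=1728 → min 1728.
Length 4: M₁..M₄: k=1: 0+4608+47·36·2=7992; k=2: 81216+1152+47·48·2=86880; k=3: 41040+0+47·12·2=42168 → min 7992 | M₂..M₅: k=2: 0+1728+36·48·6=12096; k=3: 20736+144+36·12·6=23472; k=4: 4608+0+36·2·6=5040 → min 5040.
Top-level splits: k=1: (M₁..M₁)·(M₂..M₅) → 0+5040+47·36·6 = 15192; k=2: (M₁..M₂)·(M₃..M₅) → 81216+1728+47·48·6 = 96480; k=3: (M₁..M₃)·(M₄..M₅) → 41040+144+47·12·6 = 44568; k=4: (M₁..M₄)·(M₅..M₅) → 7992+0+47·2·6 = 8556.
Best split is after M₄, i.e. k = 4.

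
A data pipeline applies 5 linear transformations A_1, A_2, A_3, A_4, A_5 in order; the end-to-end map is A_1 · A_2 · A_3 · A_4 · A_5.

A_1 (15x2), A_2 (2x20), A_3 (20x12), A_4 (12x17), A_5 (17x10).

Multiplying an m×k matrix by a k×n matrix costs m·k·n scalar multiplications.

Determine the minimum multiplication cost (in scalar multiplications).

Adjacent pairs: A_1A_2 = 15·2·20 = 600; A_2A_3 = 2·20·12 = 480; A_3A_4 = 20·12·17 = 4080; A_4A_5 = 12·17·10 = 2040.
Length 3: A_1..A_3: k=1: 0+480+15·2·12=840; k=2: 600+0+15·20·12=4200 → min 840 | A_2..A_4: k=2: 0+4080+2·20·17=4760; k=3: 480+0+2·12·17=888 → min 888 | A_3..A_5: k=3: 0+2040+20·12·10=4440; k=4: 4080+0+20·17·10=7480 → min 4440.
Length 4: A_1..A_4: k=1: 0+888+15·2·17=1398; k=2: 600+4080+15·20·17=9780; k=3: 840+0+15·12·17=3900 → min 1398 | A_2..A_5: k=2: 0+4440+2·20·10=4840; k=3: 480+2040+2·12·10=2760; k=4: 888+0+2·17·10=1228 → min 1228.
Length 5: A_1..A_5: k=1: 0+1228+15·2·10=1528; k=2: 600+4440+15·20·10=8040; k=3: 840+2040+15·12·10=4680; k=4: 1398+0+15·17·10=3948 → min 1528.
Optimal order: (A_1 · (((A_2 · A_3) · A_4) · A_5)) with cost 1528.

1528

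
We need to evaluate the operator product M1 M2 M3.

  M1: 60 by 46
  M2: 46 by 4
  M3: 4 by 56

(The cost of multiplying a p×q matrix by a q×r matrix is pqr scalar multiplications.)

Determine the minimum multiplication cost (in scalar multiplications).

Order (M1 (M2 M3)): (M2 M3): 46×4 by 4×56 → 46×56, cost 46·4·56 = 10304; (M1 (M2 M3)): 60×46 by 46×56 → 60×56, cost 60·46·56 = 154560; cumulative 164864. Total 164864.
Order ((M1 M2) M3): (M1 M2): 60×46 by 46×4 → 60×4, cost 60·46·4 = 11040; ((M1 M2) M3): 60×4 by 4×56 → 60×56, cost 60·4·56 = 13440; cumulative 24480. Total 24480.
Minimum: 24480.

24480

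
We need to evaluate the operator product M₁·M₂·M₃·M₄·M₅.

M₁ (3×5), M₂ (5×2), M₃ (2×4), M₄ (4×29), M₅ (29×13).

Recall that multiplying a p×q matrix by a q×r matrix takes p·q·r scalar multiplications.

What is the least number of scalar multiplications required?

1094

Adjacent pairs: M₁M₂ = 3·5·2 = 30; M₂M₃ = 5·2·4 = 40; M₃M₄ = 2·4·29 = 232; M₄M₅ = 4·29·13 = 1508.
Length 3: M₁..M₃: k=1: 0+40+3·5·4=100; k=2: 30+0+3·2·4=54 → min 54 | M₂..M₄: k=2: 0+232+5·2·29=522; k=3: 40+0+5·4·29=620 → min 522 | M₃..M₅: k=3: 0+1508+2·4·13=1612; k=4: 232+0+2·29·13=986 → min 986.
Length 4: M₁..M₄: k=1: 0+522+3·5·29=957; k=2: 30+232+3·2·29=436; k=3: 54+0+3·4·29=402 → min 402 | M₂..M₅: k=2: 0+986+5·2·13=1116; k=3: 40+1508+5·4·13=1808; k=4: 522+0+5·29·13=2407 → min 1116.
Length 5: M₁..M₅: k=1: 0+1116+3·5·13=1311; k=2: 30+986+3·2·13=1094; k=3: 54+1508+3·4·13=1718; k=4: 402+0+3·29·13=1533 → min 1094.
Optimal order: ((M₁·M₂)·((M₃·M₄)·M₅)) with cost 1094.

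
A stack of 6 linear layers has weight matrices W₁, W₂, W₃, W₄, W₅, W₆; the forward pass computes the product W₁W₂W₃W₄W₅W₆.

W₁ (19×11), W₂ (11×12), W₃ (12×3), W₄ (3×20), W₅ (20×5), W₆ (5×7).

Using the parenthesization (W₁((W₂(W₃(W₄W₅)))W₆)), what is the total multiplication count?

(W₄W₅): 3×20 by 20×5 → 3×5, cost 3·20·5 = 300
(W₃(W₄W₅)): 12×3 by 3×5 → 12×5, cost 12·3·5 = 180; cumulative 480
(W₂(W₃(W₄W₅))): 11×12 by 12×5 → 11×5, cost 11·12·5 = 660; cumulative 1140
((W₂(W₃(W₄W₅)))W₆): 11×5 by 5×7 → 11×7, cost 11·5·7 = 385; cumulative 1525
(W₁((W₂(W₃(W₄W₅)))W₆)): 19×11 by 11×7 → 19×7, cost 19·11·7 = 1463; cumulative 2988
Total: 2988 scalar multiplications.

2988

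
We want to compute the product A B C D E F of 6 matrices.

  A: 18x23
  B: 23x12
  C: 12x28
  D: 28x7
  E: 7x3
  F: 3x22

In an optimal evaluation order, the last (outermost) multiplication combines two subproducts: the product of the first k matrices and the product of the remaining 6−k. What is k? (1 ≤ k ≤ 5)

Adjacent pairs: AB = 18·23·12 = 4968; BC = 23·12·28 = 7728; CD = 12·28·7 = 2352; DE = 28·7·3 = 588; EF = 7·3·22 = 462.
Length 3: A..C: k=1: 0+7728+18·23·28=19320; k=2: 4968+0+18·12·28=11016 → min 11016 | B..D: k=2: 0+2352+23·12·7=4284; k=3: 7728+0+23·28·7=12236 → min 4284 | C..E: k=3: 0+588+12·28·3=1596; k=4: 2352+0+12·7·3=2604 → min 1596 | D..F: k=4: 0+462+28·7·22=4774; k=5: 588+0+28·3·22=2436 → min 2436.
Length 4: A..D: k=1: 0+4284+18·23·7=7182; k=2: 4968+2352+18·12·7=8832; k=3: 11016+0+18·28·7=14544 → min 7182 | B..E: k=2: 0+1596+23·12·3=2424; k=3: 7728+588+23·28·3=10248; k=4: 4284+0+23·7·3=4767 → min 2424 | C..F: k=3: 0+2436+12·28·22=9828; k=4: 2352+462+12·7·22=4662; k=5: 1596+0+12·3·22=2388 → min 2388.
Length 5: A..E: k=1: 0+2424+18·23·3=3666; k=2: 4968+1596+18·12·3=7212; k=3: 11016+588+18·28·3=13116; k=4: 7182+0+18·7·3=7560 → min 3666 | B..F: k=2: 0+2388+23·12·22=8460; k=3: 7728+2436+23·28·22=24332; k=4: 4284+462+23·7·22=8288; k=5: 2424+0+23·3·22=3942 → min 3942.
Top-level splits: k=1: (A..A)·(B..F) → 0+3942+18·23·22 = 13050; k=2: (A..B)·(C..F) → 4968+2388+18·12·22 = 12108; k=3: (A..C)·(D..F) → 11016+2436+18·28·22 = 24540; k=4: (A..D)·(E..F) → 7182+462+18·7·22 = 10416; k=5: (A..E)·(F..F) → 3666+0+18·3·22 = 4854.
Best split is after E, i.e. k = 5.

5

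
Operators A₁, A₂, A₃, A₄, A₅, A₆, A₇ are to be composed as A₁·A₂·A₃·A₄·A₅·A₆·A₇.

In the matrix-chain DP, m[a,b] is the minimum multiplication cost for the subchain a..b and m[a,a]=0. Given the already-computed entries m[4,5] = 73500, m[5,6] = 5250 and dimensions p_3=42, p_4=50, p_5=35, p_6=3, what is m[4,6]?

11550

m[4,6] = min over k∈[4,5] of m[4,k]+m[k+1,6]+p_{3}·p_k·p_{6}.
k=4: 0 + 5250 + 42·50·3 = 11550; k=5: 73500 + 0 + 42·35·3 = 77910.
Minimum: 11550 at k=4.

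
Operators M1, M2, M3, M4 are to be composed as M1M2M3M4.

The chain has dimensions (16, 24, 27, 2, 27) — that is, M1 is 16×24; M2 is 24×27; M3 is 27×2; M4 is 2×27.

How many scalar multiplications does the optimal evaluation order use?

Adjacent pairs: M1M2 = 16·24·27 = 10368; M2M3 = 24·27·2 = 1296; M3M4 = 27·2·27 = 1458.
Length 3: M1..M3: k=1: 0+1296+16·24·2=2064; k=2: 10368+0+16·27·2=11232 → min 2064 | M2..M4: k=2: 0+1458+24·27·27=18954; k=3: 1296+0+24·2·27=2592 → min 2592.
Length 4: M1..M4: k=1: 0+2592+16·24·27=12960; k=2: 10368+1458+16·27·27=23490; k=3: 2064+0+16·2·27=2928 → min 2928.
Optimal order: ((M1(M2M3))M4) with cost 2928.

2928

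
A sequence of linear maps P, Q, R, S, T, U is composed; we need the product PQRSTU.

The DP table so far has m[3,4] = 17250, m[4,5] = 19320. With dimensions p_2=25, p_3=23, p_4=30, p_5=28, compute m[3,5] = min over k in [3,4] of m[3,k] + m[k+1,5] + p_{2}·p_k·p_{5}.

m[3,5] = min over k∈[3,4] of m[3,k]+m[k+1,5]+p_{2}·p_k·p_{5}.
k=3: 0 + 19320 + 25·23·28 = 35420; k=4: 17250 + 0 + 25·30·28 = 38250.
Minimum: 35420 at k=3.

35420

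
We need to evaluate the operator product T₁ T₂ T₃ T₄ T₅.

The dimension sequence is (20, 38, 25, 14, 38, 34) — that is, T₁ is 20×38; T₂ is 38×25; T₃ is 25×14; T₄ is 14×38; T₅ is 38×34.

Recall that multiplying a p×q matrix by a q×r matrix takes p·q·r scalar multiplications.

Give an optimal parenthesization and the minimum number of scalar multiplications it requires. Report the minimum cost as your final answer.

51548

Adjacent pairs: T₁T₂ = 20·38·25 = 19000; T₂T₃ = 38·25·14 = 13300; T₃T₄ = 25·14·38 = 13300; T₄T₅ = 14·38·34 = 18088.
Length 3: T₁..T₃: k=1: 0+13300+20·38·14=23940; k=2: 19000+0+20·25·14=26000 → min 23940 | T₂..T₄: k=2: 0+13300+38·25·38=49400; k=3: 13300+0+38·14·38=33516 → min 33516 | T₃..T₅: k=3: 0+18088+25·14·34=29988; k=4: 13300+0+25·38·34=45600 → min 29988.
Length 4: T₁..T₄: k=1: 0+33516+20·38·38=62396; k=2: 19000+13300+20·25·38=51300; k=3: 23940+0+20·14·38=34580 → min 34580 | T₂..T₅: k=2: 0+29988+38·25·34=62288; k=3: 13300+18088+38·14·34=49476; k=4: 33516+0+38·38·34=82612 → min 49476.
Length 5: T₁..T₅: k=1: 0+49476+20·38·34=75316; k=2: 19000+29988+20·25·34=65988; k=3: 23940+18088+20·14·34=51548; k=4: 34580+0+20·38·34=60420 → min 51548.
Optimal parenthesization: ((T₁ (T₂ T₃)) (T₄ T₅)) with cost 51548.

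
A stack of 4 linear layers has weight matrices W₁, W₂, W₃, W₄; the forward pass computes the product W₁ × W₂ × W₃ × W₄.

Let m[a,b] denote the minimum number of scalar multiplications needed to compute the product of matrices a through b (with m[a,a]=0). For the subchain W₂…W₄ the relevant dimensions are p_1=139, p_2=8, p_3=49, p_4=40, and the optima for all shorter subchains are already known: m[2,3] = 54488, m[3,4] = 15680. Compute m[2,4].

60160

m[2,4] = min over k∈[2,3] of m[2,k]+m[k+1,4]+p_{1}·p_k·p_{4}.
k=2: 0 + 15680 + 139·8·40 = 60160; k=3: 54488 + 0 + 139·49·40 = 326928.
Minimum: 60160 at k=2.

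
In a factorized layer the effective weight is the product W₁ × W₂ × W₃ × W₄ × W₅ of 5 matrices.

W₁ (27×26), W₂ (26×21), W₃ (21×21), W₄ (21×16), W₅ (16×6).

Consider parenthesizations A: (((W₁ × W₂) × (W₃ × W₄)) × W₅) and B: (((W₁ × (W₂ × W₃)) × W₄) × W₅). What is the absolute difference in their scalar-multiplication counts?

Order A = (((W₁ × W₂) × (W₃ × W₄)) × W₅): (W₁ × W₂): 27×26 by 26×21 → 27×21, cost 27·26·21 = 14742; (W₃ × W₄): 21×21 by 21×16 → 21×16, cost 21·21·16 = 7056; ((W₁ × W₂) × (W₃ × W₄)): 27×21 by 21×16 → 27×16, cost 27·21·16 = 9072; cumulative 30870; (((W₁ × W₂) × (W₃ × W₄)) × W₅): 27×16 by 16×6 → 27×6, cost 27·16·6 = 2592; cumulative 33462. Total 33462.
Order B = (((W₁ × (W₂ × W₃)) × W₄) × W₅): (W₂ × W₃): 26×21 by 21×21 → 26×21, cost 26·21·21 = 11466; (W₁ × (W₂ × W₃)): 27×26 by 26×21 → 27×21, cost 27·26·21 = 14742; cumulative 26208; ((W₁ × (W₂ × W₃)) × W₄): 27×21 by 21×16 → 27×16, cost 27·21·16 = 9072; cumulative 35280; (((W₁ × (W₂ × W₃)) × W₄) × W₅): 27×16 by 16×6 → 27×6, cost 27·16·6 = 2592; cumulative 37872. Total 37872.
Difference: |33462 − 37872| = 4410.

4410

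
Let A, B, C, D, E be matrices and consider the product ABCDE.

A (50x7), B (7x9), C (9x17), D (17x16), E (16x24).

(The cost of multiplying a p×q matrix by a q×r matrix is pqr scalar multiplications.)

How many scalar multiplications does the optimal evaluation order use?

Adjacent pairs: AB = 50·7·9 = 3150; BC = 7·9·17 = 1071; CD = 9·17·16 = 2448; DE = 17·16·24 = 6528.
Length 3: A..C: k=1: 0+1071+50·7·17=7021; k=2: 3150+0+50·9·17=10800 → min 7021 | B..D: k=2: 0+2448+7·9·16=3456; k=3: 1071+0+7·17·16=2975 → min 2975 | C..E: k=3: 0+6528+9·17·24=10200; k=4: 2448+0+9·16·24=5904 → min 5904.
Length 4: A..D: k=1: 0+2975+50·7·16=8575; k=2: 3150+2448+50·9·16=12798; k=3: 7021+0+50·17·16=20621 → min 8575 | B..E: k=2: 0+5904+7·9·24=7416; k=3: 1071+6528+7·17·24=10455; k=4: 2975+0+7·16·24=5663 → min 5663.
Length 5: A..E: k=1: 0+5663+50·7·24=14063; k=2: 3150+5904+50·9·24=19854; k=3: 7021+6528+50·17·24=33949; k=4: 8575+0+50·16·24=27775 → min 14063.
Optimal order: (A(((BC)D)E)) with cost 14063.

14063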